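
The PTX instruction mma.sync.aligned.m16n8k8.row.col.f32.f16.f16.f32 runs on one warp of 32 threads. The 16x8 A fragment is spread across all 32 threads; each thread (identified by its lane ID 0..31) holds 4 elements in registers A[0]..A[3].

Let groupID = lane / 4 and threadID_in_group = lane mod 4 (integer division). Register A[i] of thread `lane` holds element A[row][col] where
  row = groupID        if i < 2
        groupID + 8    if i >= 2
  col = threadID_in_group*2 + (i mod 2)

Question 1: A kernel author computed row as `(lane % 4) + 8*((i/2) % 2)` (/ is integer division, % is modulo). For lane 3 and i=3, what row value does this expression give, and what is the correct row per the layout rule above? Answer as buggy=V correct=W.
buggy=11 correct=8

`(lane % 4) + 8*((i/2) % 2)`[3,3]->11
L=3->g=3>>2=0, t=3&3=3
[3]->row 0+8=8  col 3·2+1=7
row: 11 vs 8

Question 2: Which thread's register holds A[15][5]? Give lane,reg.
30,3

r:15=>grp=7,rB=1  c:5=>tig=2,lo=1
L=7*4+2=30  i=1*2+1=3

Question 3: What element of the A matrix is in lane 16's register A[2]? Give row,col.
12,0

16: G=4,T=0
[2] (4+8,0*2+0) = (12,0)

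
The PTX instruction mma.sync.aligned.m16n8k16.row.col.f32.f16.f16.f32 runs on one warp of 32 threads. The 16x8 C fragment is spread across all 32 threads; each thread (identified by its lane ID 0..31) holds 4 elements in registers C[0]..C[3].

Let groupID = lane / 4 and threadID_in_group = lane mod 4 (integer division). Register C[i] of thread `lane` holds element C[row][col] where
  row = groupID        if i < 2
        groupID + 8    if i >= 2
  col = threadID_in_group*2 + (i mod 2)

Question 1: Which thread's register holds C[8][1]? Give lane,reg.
0,3

r:8=>grp=0,rB=1  c:1=>tig=0,lo=1
L=0*4+0=0  i=1*2+1=3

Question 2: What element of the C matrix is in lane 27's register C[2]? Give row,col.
14,6

27: grp=6,tig=3
[2] (6+8,3*2+0) = (14,6)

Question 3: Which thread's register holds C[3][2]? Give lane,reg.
r: 3->gid=3,r8=0  c: 2->tid=1,i&1=0
L=3*4+1=13  i=0*2+0=0

13,0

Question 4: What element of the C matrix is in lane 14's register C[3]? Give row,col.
11,5

lane 14: grp=3 (14/4), tig=2 (14%4)
i=3: r=3+8=11, c=2*2+1=5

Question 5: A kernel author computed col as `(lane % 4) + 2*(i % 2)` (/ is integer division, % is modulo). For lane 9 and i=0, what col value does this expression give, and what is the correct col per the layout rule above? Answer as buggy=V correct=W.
`(lane % 4) + 2*(i % 2)`[9,0]->1
9: g=2,t=1
[0] (2+0,1*2+0) = (2,2)
col: 1 vs 2

buggy=1 correct=2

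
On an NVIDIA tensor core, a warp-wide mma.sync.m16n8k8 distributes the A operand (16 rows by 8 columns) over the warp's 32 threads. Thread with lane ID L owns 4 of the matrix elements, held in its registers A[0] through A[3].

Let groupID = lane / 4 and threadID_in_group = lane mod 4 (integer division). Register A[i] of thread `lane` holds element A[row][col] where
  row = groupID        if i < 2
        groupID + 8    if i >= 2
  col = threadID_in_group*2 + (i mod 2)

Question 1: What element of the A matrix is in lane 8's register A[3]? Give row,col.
10,1

lane 8->8/4=2, 8 mod 4=0
i=3  r:2+8->10  c:2·0+1->1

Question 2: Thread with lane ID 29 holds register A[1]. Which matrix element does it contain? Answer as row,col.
L=29→G=29>>2=7, T=29&3=1
[1]→row 7+0=7  col 1·2+1=3

7,3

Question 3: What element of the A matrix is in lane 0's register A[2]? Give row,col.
lane 0->0/4=0, 0 mod 4=0
i=2  r:0+8->8  c:2·0+0->0

8,0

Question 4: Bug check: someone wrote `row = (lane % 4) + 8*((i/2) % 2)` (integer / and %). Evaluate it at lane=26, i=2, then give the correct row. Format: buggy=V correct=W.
buggy=10 correct=14

`(lane % 4) + 8*((i/2) % 2)`[26,2]=>10
L=26=>grp=26>>2=6, tig=26&3=2
[2]=>row 6+8=14  col 2·2+0=4
row: 10 vs 14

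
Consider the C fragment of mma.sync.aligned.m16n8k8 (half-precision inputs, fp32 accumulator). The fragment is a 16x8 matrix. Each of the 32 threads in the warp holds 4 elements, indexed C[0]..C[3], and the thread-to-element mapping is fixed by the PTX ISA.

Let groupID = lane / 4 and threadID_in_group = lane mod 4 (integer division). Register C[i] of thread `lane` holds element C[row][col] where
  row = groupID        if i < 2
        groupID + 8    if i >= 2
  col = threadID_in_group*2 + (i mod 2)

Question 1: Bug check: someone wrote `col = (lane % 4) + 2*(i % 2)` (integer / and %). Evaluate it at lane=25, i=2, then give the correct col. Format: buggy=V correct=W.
buggy=1 correct=2

`(lane % 4) + 2*(i % 2)`[25,2]=>1
L=25=>grp=25>>2=6, tig=25&3=1
[2]=>row 6+8=14  col 1·2+0=2
col: 1 vs 2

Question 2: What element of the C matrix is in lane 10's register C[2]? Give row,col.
L=10->gid=10>>2=2, tid=10&3=2
[2]->row 2+8=10  col 2·2+0=4

10,4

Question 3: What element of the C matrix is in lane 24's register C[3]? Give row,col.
14,1

lane 24: G=6 (24/4), T=0 (24%4)
i=3: r=6+8=14, c=0*2+1=1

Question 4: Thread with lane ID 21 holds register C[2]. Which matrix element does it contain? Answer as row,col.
13,2

lane 21: gid=5 (21/4), tid=1 (21%4)
i=2: r=5+8=13, c=1*2+0=2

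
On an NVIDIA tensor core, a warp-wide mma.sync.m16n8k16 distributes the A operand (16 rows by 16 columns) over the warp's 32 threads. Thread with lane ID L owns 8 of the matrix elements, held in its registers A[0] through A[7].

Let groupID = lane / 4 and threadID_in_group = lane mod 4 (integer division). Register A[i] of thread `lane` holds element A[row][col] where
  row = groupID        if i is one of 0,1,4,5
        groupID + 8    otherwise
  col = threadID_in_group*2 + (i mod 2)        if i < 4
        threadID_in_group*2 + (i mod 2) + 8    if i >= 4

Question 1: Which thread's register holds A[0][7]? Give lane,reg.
3,1

r:0=>grp=0,rB=0  c:7=>cB=0,tig=3,lo=1
L=0*4+3=3  i=0*4+0*2+1=1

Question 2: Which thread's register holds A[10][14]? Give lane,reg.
11,6

r=10⇒gr=2,Rb=1  c=14⇒Cb=1,th=3,odd=0
L=2*4+3=11  i=1*4+1*2+0=6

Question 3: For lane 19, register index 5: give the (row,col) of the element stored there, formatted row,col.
4,15

lane 19→19/4=4, 19 mod 4=3
i=5  r:4+0→4  c:2·3+1+8→15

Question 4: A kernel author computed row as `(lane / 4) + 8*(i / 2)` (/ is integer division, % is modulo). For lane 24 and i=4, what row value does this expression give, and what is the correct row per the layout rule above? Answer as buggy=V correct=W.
`(lane / 4) + 8*(i / 2)`[24,4]->22
lane 24->24/4=6, 24 mod 4=0
i=4  r:6+0->6  c:2·0+0+8->8
row: 22 vs 6

buggy=22 correct=6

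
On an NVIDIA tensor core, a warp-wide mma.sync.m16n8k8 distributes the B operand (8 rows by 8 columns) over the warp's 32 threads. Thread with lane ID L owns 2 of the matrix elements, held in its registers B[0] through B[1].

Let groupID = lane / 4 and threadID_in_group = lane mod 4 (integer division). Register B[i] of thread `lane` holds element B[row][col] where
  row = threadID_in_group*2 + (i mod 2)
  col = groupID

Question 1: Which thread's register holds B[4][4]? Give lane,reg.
18,0

c:4=>grp=4  r:4=>tig=2,lo=0
L=4*4+2=18  i=0=0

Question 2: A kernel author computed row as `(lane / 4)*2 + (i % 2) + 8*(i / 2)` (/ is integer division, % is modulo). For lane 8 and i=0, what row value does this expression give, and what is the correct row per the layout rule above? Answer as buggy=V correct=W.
`(lane / 4)*2 + (i % 2) + 8*(i / 2)`[8,0]⇒4
8: gr=2,th=0
[0] (0*2+0,2) = (0,2)
row: 4 vs 0

buggy=4 correct=0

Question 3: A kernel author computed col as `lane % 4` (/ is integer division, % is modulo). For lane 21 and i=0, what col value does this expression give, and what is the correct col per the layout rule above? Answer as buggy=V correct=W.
buggy=1 correct=5

`lane % 4`[21,0]⇒1
21: gr=5,th=1
[0] (1*2+0,5) = (2,5)
col: 1 vs 5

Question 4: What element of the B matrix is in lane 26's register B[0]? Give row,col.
26: g=6,t=2
[0] (2*2+0,6) = (4,6)

4,6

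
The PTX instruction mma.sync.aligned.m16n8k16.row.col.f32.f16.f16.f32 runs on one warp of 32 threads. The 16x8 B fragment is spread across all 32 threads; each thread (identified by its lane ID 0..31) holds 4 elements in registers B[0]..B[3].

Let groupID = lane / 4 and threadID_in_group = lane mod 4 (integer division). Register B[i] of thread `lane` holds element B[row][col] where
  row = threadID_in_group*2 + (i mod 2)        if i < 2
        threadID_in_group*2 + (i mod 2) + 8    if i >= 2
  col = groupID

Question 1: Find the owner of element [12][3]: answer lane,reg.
c=3⇒gr=3  r=12⇒Rb=1,th=2,odd=0
L=3*4+2=14  i=1*2+0=2

14,2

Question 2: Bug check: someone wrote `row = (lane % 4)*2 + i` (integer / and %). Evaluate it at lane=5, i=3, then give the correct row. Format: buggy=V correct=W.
`(lane % 4)*2 + i`[5,3]->5
L=5->g=5>>2=1, t=5&3=1
[3]->row 1·2+1+8=11  col g=1
row: 5 vs 11

buggy=5 correct=11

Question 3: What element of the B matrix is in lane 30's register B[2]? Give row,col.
12,7

L=30->g=30>>2=7, t=30&3=2
[2]->row 2·2+0+8=12  col g=7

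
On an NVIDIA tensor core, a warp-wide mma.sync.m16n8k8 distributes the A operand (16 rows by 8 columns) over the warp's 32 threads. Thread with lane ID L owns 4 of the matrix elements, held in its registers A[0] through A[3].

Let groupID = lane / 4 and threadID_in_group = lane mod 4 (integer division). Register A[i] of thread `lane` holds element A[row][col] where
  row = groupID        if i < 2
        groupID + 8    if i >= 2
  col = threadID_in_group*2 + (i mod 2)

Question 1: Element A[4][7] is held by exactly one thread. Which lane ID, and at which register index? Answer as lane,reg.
19,1

r:4=>grp=4,rB=0  c:7=>tig=3,lo=1
L=4*4+3=19  i=0*2+1=1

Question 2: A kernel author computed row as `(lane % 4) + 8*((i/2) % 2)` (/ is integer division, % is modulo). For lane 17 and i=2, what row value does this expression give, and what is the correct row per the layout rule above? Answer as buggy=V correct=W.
buggy=9 correct=12

`(lane % 4) + 8*((i/2) % 2)`[17,2]⇒9
lane 17⇒17/4=4, 17 mod 4=1
i=2  r:4+8⇒12  c:2·1+0⇒2
row: 9 vs 12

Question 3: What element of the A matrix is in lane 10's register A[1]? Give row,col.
2,5

10: gr=2,th=2
[1] (2+0,2*2+1) = (2,5)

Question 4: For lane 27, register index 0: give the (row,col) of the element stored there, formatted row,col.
6,6

L=27=>grp=27>>2=6, tig=27&3=3
[0]=>row 6+0=6  col 3·2+0=6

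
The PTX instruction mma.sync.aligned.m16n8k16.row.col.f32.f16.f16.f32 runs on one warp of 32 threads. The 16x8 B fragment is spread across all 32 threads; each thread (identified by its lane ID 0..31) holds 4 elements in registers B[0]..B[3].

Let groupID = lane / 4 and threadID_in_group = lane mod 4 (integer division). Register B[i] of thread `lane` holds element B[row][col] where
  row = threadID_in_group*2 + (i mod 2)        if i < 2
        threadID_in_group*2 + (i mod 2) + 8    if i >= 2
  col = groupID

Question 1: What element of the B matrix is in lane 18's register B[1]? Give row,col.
lane 18: gr=4 (18/4), th=2 (18%4)
i=1: r=2*2+1+0=5, c=gr=4

5,4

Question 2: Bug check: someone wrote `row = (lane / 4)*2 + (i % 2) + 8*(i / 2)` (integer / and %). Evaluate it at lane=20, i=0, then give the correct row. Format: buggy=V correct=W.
`(lane / 4)*2 + (i % 2) + 8*(i / 2)`[20,0]->10
lane 20: gid=5 (20/4), tid=0 (20%4)
i=0: r=0*2+0+0=0, c=gid=5
row: 10 vs 0

buggy=10 correct=0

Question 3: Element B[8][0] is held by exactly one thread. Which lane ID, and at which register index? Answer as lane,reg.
0,2

c: 0->gid=0  r: 8->r8=1,tid=0,i&1=0
L=0*4+0=0  i=1*2+0=2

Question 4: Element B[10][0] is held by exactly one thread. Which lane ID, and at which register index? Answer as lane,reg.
1,2

c=0→G=0  r=10→rhi=1,T=1,p=0
L=0*4+1=1  i=1*2+0=2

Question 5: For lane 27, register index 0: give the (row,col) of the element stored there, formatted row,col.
L=27->gid=27>>2=6, tid=27&3=3
[0]->row 3·2+0+0=6  col gid=6

6,6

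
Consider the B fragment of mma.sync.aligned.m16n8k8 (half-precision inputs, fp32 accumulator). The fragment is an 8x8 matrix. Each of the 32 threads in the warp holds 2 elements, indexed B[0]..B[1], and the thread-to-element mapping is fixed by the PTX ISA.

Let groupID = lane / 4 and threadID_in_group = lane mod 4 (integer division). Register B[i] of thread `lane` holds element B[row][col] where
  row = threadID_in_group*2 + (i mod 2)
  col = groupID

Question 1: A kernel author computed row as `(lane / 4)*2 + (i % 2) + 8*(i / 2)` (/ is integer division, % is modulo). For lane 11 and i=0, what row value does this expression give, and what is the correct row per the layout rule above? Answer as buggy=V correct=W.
buggy=4 correct=6

`(lane / 4)*2 + (i % 2) + 8*(i / 2)`[11,0]=>4
11: grp=2,tig=3
[0] (3*2+0,2) = (6,2)
row: 4 vs 6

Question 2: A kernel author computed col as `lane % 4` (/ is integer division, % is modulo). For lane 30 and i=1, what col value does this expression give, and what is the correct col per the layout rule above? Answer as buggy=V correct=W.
`lane % 4`[30,1]=>2
lane 30: grp=7 (30/4), tig=2 (30%4)
i=1: r=2*2+1=5, c=grp=7
col: 2 vs 7

buggy=2 correct=7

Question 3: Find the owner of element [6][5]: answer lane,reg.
c=5→G=5  r=6→T=3,p=0
L=5*4+3=23  i=0=0

23,0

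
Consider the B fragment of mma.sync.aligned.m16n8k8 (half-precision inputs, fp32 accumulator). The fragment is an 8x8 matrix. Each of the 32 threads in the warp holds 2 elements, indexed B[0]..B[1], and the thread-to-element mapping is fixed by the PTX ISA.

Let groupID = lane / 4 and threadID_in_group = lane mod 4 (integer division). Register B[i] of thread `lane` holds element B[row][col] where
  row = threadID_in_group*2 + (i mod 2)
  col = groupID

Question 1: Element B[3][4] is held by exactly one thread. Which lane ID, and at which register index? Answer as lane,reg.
c: 4->gid=4  r: 3->tid=1,i&1=1
L=4*4+1=17  i=1=1

17,1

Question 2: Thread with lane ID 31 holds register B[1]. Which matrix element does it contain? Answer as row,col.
7,7

lane 31->31/4=7, 31 mod 4=3
i=1  r:2·3+1->7  c:7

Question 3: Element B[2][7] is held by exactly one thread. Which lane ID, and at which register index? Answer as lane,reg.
c=7⇒gr=7  r=2⇒th=1,odd=0
L=7*4+1=29  i=0=0

29,0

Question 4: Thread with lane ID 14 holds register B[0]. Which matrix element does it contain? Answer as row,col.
4,3

lane 14→14/4=3, 14 mod 4=2
i=0  r:2·2+0→4  c:3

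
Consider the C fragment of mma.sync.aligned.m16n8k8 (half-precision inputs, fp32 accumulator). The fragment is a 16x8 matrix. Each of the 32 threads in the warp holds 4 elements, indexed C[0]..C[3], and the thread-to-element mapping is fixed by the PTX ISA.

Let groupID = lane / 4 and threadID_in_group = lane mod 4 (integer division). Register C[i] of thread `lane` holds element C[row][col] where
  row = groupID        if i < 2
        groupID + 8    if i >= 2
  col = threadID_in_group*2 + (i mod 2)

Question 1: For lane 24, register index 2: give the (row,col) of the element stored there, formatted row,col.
14,0

24: gid=6,tid=0
[2] (6+8,0*2+0) = (14,0)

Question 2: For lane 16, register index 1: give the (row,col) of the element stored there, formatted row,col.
lane 16→16/4=4, 16 mod 4=0
i=1  r:4+0→4  c:2·0+1→1

4,1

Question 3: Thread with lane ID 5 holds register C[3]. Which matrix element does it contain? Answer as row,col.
9,3

lane 5: G=1 (5/4), T=1 (5%4)
i=3: r=1+8=9, c=1*2+1=3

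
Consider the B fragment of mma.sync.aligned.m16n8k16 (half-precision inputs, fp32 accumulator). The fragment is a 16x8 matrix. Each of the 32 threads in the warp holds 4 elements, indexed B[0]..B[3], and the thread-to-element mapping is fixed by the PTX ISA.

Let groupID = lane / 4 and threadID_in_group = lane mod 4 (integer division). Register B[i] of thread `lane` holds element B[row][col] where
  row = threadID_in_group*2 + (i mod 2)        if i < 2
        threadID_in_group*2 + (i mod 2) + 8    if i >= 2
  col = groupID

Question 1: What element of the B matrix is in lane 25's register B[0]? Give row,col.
lane 25->25/4=6, 25 mod 4=1
i=0  r:2·1+0+0->2  c:6

2,6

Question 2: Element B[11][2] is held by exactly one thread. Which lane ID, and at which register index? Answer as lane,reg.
9,3

c=2->g=2  r=11->rb=1,t=1,b0=1
L=2*4+1=9  i=1*2+1=3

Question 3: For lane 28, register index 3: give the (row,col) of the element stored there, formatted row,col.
9,7

lane 28->28/4=7, 28 mod 4=0
i=3  r:2·0+1+8->9  c:7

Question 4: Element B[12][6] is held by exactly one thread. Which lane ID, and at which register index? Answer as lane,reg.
c=6->g=6  r=12->rb=1,t=2,b0=0
L=6*4+2=26  i=1*2+0=2

26,2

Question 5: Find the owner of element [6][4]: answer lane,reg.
19,0

c: 4->gid=4  r: 6->r8=0,tid=3,i&1=0
L=4*4+3=19  i=0*2+0=0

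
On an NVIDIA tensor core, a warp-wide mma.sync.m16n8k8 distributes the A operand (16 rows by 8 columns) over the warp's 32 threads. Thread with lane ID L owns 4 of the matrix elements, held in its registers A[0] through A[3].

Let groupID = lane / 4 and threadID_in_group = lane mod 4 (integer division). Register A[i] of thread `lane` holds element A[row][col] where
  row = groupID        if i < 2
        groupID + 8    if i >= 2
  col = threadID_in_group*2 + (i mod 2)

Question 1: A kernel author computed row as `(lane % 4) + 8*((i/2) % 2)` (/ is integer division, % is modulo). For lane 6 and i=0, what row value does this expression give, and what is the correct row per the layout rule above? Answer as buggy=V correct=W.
`(lane % 4) + 8*((i/2) % 2)`[6,0]→2
lane 6→6/4=1, 6 mod 4=2
i=0  r:1+0→1  c:2·2+0→4
row: 2 vs 1

buggy=2 correct=1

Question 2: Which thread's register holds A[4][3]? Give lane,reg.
17,1

r:4=>grp=4,rB=0  c:3=>tig=1,lo=1
L=4*4+1=17  i=0*2+1=1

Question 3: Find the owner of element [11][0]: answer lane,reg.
12,2

r=11->g=3,rb=1  c=0->t=0,b0=0
L=3*4+0=12  i=1*2+0=2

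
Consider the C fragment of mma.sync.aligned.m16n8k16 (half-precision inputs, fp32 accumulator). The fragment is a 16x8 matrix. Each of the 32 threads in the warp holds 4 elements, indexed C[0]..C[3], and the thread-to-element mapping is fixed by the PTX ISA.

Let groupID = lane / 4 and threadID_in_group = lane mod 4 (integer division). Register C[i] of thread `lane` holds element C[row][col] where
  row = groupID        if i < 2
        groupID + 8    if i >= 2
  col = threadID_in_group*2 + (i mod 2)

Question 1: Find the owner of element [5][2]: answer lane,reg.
r=5⇒gr=5,Rb=0  c=2⇒th=1,odd=0
L=5*4+1=21  i=0*2+0=0

21,0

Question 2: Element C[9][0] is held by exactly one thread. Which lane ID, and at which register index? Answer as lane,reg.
r:9=>grp=1,rB=1  c:0=>tig=0,lo=0
L=1*4+0=4  i=1*2+0=2

4,2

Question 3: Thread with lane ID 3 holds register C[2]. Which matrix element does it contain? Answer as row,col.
8,6

lane 3->3/4=0, 3 mod 4=3
i=2  r:0+8->8  c:2·3+0->6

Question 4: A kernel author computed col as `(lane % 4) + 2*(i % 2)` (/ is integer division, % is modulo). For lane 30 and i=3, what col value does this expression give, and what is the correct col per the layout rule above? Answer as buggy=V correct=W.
buggy=4 correct=5

`(lane % 4) + 2*(i % 2)`[30,3]->4
lane 30: gid=7 (30/4), tid=2 (30%4)
i=3: r=7+8=15, c=2*2+1=5
col: 4 vs 5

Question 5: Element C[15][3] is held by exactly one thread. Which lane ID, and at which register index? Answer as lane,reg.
r=15→G=7,rhi=1  c=3→T=1,p=1
L=7*4+1=29  i=1*2+1=3

29,3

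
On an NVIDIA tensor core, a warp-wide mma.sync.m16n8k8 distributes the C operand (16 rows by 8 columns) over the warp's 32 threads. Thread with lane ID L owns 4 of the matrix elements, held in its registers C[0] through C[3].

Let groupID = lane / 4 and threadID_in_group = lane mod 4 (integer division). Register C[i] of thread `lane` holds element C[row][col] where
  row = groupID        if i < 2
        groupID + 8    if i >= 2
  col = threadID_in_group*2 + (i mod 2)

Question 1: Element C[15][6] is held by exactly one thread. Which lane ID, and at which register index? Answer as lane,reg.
r=15⇒gr=7,Rb=1  c=6⇒th=3,odd=0
L=7*4+3=31  i=1*2+0=2

31,2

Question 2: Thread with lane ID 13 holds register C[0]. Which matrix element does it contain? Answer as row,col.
13: grp=3,tig=1
[0] (3+0,1*2+0) = (3,2)

3,2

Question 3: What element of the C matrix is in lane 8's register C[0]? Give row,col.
lane 8: gid=2 (8/4), tid=0 (8%4)
i=0: r=2+0=2, c=0*2+0=0

2,0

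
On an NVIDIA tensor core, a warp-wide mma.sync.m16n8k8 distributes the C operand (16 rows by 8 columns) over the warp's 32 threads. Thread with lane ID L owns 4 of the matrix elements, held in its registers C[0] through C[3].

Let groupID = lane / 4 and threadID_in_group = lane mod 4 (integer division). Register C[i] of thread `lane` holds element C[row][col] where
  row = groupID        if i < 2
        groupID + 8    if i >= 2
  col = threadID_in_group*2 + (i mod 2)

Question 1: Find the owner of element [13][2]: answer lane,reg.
r=13⇒gr=5,Rb=1  c=2⇒th=1,odd=0
L=5*4+1=21  i=1*2+0=2

21,2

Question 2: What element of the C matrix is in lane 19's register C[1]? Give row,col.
4,7

19: gr=4,th=3
[1] (4+0,3*2+1) = (4,7)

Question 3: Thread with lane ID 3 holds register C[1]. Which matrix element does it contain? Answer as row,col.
3: g=0,t=3
[1] (0+0,3*2+1) = (0,7)

0,7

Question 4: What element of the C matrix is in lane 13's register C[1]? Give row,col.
lane 13: gr=3 (13/4), th=1 (13%4)
i=1: r=3+0=3, c=1*2+1=3

3,3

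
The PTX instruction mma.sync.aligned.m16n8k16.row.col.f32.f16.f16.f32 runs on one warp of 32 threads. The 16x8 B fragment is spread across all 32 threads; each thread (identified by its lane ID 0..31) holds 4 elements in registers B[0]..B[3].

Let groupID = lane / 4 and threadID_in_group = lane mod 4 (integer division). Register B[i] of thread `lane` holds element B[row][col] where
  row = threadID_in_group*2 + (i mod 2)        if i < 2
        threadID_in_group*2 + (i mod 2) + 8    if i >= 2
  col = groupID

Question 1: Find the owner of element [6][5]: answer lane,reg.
c=5⇒gr=5  r=6⇒Rb=0,th=3,odd=0
L=5*4+3=23  i=0*2+0=0

23,0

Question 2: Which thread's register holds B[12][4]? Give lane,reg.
18,2

c:4=>grp=4  r:12=>rB=1,tig=2,lo=0
L=4*4+2=18  i=1*2+0=2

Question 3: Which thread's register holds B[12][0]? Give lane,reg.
2,2

c:0=>grp=0  r:12=>rB=1,tig=2,lo=0
L=0*4+2=2  i=1*2+0=2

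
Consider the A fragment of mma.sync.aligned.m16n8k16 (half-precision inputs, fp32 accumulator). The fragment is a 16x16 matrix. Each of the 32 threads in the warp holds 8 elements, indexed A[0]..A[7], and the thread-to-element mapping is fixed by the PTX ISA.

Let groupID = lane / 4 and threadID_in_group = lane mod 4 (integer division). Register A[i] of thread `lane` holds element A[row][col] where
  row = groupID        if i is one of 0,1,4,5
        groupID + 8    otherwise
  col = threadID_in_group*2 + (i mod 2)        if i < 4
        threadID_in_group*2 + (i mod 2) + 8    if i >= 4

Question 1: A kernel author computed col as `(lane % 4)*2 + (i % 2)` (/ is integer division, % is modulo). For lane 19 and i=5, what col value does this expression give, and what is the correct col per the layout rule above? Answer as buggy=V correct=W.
`(lane % 4)*2 + (i % 2)`[19,5]⇒7
lane 19: gr=4 (19/4), th=3 (19%4)
i=5: r=4+0=4, c=3*2+1+8=15
col: 7 vs 15

buggy=7 correct=15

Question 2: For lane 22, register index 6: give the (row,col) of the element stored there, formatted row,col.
L=22->g=22>>2=5, t=22&3=2
[6]->row 5+8=13  col 2·2+0+8=12

13,12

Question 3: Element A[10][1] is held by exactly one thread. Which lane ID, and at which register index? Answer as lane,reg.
8,3

r: 10->gid=2,r8=1  c: 1->c8=0,tid=0,i&1=1
L=2*4+0=8  i=0*4+1*2+1=3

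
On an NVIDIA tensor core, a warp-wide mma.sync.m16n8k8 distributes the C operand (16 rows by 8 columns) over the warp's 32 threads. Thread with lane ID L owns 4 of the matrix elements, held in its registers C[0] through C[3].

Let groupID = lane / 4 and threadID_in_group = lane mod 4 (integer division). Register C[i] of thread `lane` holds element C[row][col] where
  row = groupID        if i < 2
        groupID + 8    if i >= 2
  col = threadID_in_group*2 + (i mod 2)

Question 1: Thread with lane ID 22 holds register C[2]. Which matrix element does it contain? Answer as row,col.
13,4

22: gid=5,tid=2
[2] (5+8,2*2+0) = (13,4)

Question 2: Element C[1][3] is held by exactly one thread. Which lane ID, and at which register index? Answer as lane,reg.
r: 1->gid=1,r8=0  c: 3->tid=1,i&1=1
L=1*4+1=5  i=0*2+1=1

5,1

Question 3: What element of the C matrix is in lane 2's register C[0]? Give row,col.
0,4

2: gid=0,tid=2
[0] (0+0,2*2+0) = (0,4)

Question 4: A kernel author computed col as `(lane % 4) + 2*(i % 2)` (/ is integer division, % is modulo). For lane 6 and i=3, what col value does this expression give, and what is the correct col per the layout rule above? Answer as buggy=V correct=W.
`(lane % 4) + 2*(i % 2)`[6,3]=>4
lane 6=>6/4=1, 6 mod 4=2
i=3  r:1+8=>9  c:2·2+1=>5
col: 4 vs 5

buggy=4 correct=5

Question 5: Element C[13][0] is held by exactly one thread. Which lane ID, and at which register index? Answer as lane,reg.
r:13=>grp=5,rB=1  c:0=>tig=0,lo=0
L=5*4+0=20  i=1*2+0=2

20,2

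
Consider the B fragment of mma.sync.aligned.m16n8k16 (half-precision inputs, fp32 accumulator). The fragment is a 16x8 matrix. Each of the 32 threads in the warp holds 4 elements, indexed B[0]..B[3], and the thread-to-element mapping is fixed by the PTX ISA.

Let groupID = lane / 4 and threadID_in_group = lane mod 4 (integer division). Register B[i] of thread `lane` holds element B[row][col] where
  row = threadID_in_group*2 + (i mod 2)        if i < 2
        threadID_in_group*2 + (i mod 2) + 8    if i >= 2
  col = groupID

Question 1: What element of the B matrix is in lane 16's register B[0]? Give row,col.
0,4

L=16⇒gr=16>>2=4, th=16&3=0
[0]⇒row 0·2+0+0=0  col gr=4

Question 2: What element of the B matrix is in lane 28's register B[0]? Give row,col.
lane 28⇒28/4=7, 28 mod 4=0
i=0  r:2·0+0+0⇒0  c:7

0,7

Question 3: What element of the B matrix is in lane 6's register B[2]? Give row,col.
lane 6: gid=1 (6/4), tid=2 (6%4)
i=2: r=2*2+0+8=12, c=gid=1

12,1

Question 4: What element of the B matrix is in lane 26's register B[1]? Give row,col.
lane 26: gr=6 (26/4), th=2 (26%4)
i=1: r=2*2+1+0=5, c=gr=6

5,6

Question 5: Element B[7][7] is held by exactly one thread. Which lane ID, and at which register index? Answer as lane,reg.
c=7→G=7  r=7→rhi=0,T=3,p=1
L=7*4+3=31  i=0*2+1=1

31,1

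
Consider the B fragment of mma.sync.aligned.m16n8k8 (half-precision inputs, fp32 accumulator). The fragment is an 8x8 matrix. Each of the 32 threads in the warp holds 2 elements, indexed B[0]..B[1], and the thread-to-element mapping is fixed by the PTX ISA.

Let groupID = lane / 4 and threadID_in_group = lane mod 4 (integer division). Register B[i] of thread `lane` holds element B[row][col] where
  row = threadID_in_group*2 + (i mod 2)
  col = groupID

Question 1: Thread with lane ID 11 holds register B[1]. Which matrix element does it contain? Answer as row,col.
L=11->gid=11>>2=2, tid=11&3=3
[1]->row 3·2+1=7  col gid=2

7,2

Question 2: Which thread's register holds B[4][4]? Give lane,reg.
18,0

c: 4->gid=4  r: 4->tid=2,i&1=0
L=4*4+2=18  i=0=0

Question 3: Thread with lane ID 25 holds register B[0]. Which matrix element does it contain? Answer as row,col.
2,6

lane 25: gr=6 (25/4), th=1 (25%4)
i=0: r=1*2+0=2, c=gr=6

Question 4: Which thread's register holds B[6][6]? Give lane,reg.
c:6=>grp=6  r:6=>tig=3,lo=0
L=6*4+3=27  i=0=0

27,0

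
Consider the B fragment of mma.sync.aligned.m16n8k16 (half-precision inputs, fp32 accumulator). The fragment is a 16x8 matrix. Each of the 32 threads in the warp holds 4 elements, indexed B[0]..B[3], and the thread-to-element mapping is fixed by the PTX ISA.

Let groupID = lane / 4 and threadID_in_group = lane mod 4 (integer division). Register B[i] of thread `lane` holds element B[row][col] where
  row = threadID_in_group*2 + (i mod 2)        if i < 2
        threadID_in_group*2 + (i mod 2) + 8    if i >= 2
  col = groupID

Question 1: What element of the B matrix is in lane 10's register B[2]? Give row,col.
lane 10: gid=2 (10/4), tid=2 (10%4)
i=2: r=2*2+0+8=12, c=gid=2

12,2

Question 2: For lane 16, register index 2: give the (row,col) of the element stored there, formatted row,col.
8,4

L=16=>grp=16>>2=4, tig=16&3=0
[2]=>row 0·2+0+8=8  col grp=4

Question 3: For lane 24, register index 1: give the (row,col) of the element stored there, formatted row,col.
1,6

L=24->gid=24>>2=6, tid=24&3=0
[1]->row 0·2+1+0=1  col gid=6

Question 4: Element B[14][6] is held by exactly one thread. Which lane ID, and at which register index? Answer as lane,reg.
c=6⇒gr=6  r=14⇒Rb=1,th=3,odd=0
L=6*4+3=27  i=1*2+0=2

27,2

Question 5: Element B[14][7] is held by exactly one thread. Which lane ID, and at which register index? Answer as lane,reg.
31,2

c=7⇒gr=7  r=14⇒Rb=1,th=3,odd=0
L=7*4+3=31  i=1*2+0=2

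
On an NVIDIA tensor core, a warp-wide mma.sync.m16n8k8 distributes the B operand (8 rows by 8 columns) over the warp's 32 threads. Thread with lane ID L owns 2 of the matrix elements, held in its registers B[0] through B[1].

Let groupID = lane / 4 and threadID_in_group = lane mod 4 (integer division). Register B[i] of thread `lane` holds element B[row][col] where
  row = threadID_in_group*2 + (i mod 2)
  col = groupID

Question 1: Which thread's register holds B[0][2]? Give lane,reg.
8,0

c=2->g=2  r=0->t=0,b0=0
L=2*4+0=8  i=0=0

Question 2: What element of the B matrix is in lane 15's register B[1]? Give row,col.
lane 15⇒15/4=3, 15 mod 4=3
i=1  r:2·3+1⇒7  c:3

7,3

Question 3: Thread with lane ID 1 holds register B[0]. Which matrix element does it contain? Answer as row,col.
2,0

1: g=0,t=1
[0] (1*2+0,0) = (2,0)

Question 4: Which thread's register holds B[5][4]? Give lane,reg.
18,1

c=4⇒gr=4  r=5⇒th=2,odd=1
L=4*4+2=18  i=1=1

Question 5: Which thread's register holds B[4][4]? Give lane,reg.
c=4->g=4  r=4->t=2,b0=0
L=4*4+2=18  i=0=0

18,0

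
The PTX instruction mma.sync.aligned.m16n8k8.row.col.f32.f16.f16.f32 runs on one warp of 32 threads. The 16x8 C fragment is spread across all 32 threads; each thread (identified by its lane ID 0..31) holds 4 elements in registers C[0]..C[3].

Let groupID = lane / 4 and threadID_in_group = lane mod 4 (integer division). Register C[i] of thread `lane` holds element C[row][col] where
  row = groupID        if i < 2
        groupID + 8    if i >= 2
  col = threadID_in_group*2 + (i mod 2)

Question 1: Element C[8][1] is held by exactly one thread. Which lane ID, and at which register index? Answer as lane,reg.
0,3

r=8→G=0,rhi=1  c=1→T=0,p=1
L=0*4+0=0  i=1*2+1=3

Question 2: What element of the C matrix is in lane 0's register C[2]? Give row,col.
8,0

lane 0: gr=0 (0/4), th=0 (0%4)
i=2: r=0+8=8, c=0*2+0=0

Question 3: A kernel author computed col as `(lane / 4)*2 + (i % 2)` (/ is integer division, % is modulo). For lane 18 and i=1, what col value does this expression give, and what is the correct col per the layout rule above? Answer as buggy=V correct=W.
`(lane / 4)*2 + (i % 2)`[18,1]→9
lane 18→18/4=4, 18 mod 4=2
i=1  r:4+0→4  c:2·2+1→5
col: 9 vs 5

buggy=9 correct=5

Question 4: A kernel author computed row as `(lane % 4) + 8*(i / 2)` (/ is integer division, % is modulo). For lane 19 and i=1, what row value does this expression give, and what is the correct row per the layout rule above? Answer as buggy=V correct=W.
buggy=3 correct=4

`(lane % 4) + 8*(i / 2)`[19,1]->3
lane 19: gid=4 (19/4), tid=3 (19%4)
i=1: r=4+0=4, c=3*2+1=7
row: 3 vs 4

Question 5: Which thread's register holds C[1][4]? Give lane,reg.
r=1→G=1,rhi=0  c=4→T=2,p=0
L=1*4+2=6  i=0*2+0=0

6,0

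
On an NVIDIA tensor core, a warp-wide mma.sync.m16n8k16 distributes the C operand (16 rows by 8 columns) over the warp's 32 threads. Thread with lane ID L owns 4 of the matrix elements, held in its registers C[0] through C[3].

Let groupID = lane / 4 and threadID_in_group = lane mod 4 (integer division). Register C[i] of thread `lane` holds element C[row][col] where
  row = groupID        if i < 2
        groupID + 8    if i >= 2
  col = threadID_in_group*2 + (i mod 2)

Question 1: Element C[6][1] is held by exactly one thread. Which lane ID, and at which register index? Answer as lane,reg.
24,1

r=6⇒gr=6,Rb=0  c=1⇒th=0,odd=1
L=6*4+0=24  i=0*2+1=1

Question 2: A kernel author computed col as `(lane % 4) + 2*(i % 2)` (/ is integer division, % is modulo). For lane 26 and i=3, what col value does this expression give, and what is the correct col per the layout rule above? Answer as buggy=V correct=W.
buggy=4 correct=5

`(lane % 4) + 2*(i % 2)`[26,3]->4
26: g=6,t=2
[3] (6+8,2*2+1) = (14,5)
col: 4 vs 5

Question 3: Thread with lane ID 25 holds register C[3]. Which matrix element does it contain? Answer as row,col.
L=25⇒gr=25>>2=6, th=25&3=1
[3]⇒row 6+8=14  col 1·2+1=3

14,3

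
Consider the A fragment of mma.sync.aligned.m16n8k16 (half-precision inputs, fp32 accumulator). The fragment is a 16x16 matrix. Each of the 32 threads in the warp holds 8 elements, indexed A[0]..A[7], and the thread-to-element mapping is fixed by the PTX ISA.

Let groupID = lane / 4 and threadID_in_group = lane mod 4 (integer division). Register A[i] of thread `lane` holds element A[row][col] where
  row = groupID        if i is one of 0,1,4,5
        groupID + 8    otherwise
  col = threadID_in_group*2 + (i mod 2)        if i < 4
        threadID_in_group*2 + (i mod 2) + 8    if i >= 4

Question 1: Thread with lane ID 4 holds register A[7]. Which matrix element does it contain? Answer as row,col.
lane 4→4/4=1, 4 mod 4=0
i=7  r:1+8→9  c:2·0+1+8→9

9,9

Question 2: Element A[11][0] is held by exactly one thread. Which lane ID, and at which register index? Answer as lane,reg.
r=11->g=3,rb=1  c=0->cb=0,t=0,b0=0
L=3*4+0=12  i=0*4+1*2+0=2

12,2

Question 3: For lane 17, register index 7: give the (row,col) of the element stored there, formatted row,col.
17: grp=4,tig=1
[7] (4+8,1*2+1+8) = (12,11)

12,11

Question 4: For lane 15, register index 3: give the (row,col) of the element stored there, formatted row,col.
11,7

lane 15->15/4=3, 15 mod 4=3
i=3  r:3+8->11  c:2·3+1+0->7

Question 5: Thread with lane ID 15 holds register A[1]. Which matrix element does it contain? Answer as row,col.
3,7

lane 15->15/4=3, 15 mod 4=3
i=1  r:3+0->3  c:2·3+1+0->7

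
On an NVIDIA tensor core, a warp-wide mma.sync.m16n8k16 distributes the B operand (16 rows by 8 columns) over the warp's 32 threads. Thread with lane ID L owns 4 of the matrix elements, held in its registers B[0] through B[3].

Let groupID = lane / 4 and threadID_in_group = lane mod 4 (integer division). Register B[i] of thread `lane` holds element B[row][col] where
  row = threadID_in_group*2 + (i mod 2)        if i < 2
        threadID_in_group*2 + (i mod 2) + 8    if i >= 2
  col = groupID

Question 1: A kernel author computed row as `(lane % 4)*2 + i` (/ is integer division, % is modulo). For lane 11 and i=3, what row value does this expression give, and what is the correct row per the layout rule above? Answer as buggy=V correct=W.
`(lane % 4)*2 + i`[11,3]→9
11: G=2,T=3
[3] (3*2+1+8,2) = (15,2)
row: 9 vs 15

buggy=9 correct=15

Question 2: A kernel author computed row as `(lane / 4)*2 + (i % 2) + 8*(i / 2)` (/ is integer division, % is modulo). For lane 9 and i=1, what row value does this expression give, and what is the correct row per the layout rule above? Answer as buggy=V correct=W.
buggy=5 correct=3

`(lane / 4)*2 + (i % 2) + 8*(i / 2)`[9,1]=>5
9: grp=2,tig=1
[1] (1*2+1+0,2) = (3,2)
row: 5 vs 3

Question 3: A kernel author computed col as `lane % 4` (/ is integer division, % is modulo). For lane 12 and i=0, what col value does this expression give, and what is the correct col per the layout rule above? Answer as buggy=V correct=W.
buggy=0 correct=3

`lane % 4`[12,0]⇒0
12: gr=3,th=0
[0] (0*2+0+0,3) = (0,3)
col: 0 vs 3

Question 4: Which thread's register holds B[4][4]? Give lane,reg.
18,0

c=4→G=4  r=4→rhi=0,T=2,p=0
L=4*4+2=18  i=0*2+0=0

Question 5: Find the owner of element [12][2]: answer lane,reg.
c=2->g=2  r=12->rb=1,t=2,b0=0
L=2*4+2=10  i=1*2+0=2

10,2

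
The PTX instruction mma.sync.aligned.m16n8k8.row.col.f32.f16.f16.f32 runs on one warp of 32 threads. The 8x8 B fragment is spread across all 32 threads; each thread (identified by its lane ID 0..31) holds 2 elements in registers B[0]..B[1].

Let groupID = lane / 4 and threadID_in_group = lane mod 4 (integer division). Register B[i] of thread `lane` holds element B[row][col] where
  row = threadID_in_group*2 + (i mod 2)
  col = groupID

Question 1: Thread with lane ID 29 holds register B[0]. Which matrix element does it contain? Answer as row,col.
2,7

lane 29->29/4=7, 29 mod 4=1
i=0  r:2·1+0->2  c:7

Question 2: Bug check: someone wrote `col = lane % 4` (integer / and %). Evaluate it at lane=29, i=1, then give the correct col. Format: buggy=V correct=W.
buggy=1 correct=7

`lane % 4`[29,1]->1
L=29->g=29>>2=7, t=29&3=1
[1]->row 1·2+1=3  col g=7
col: 1 vs 7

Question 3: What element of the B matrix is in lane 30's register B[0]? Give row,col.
4,7

30: g=7,t=2
[0] (2*2+0,7) = (4,7)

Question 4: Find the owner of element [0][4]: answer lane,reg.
c:4=>grp=4  r:0=>tig=0,lo=0
L=4*4+0=16  i=0=0

16,0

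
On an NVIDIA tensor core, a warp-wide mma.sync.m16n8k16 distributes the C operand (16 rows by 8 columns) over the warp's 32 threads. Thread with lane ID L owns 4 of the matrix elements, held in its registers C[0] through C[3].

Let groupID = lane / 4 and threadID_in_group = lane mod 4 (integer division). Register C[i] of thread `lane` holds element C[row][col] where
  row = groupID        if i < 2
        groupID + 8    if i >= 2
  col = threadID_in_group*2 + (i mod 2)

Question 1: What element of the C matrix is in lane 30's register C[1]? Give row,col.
7,5

L=30->g=30>>2=7, t=30&3=2
[1]->row 7+0=7  col 2·2+1=5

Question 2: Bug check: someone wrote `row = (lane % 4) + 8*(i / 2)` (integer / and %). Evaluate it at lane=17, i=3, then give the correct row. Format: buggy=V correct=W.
buggy=9 correct=12

`(lane % 4) + 8*(i / 2)`[17,3]->9
lane 17: gid=4 (17/4), tid=1 (17%4)
i=3: r=4+8=12, c=1*2+1=3
row: 9 vs 12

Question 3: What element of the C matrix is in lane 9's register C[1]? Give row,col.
2,3

9: grp=2,tig=1
[1] (2+0,1*2+1) = (2,3)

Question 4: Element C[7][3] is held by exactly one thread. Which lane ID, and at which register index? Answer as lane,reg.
r=7->g=7,rb=0  c=3->t=1,b0=1
L=7*4+1=29  i=0*2+1=1

29,1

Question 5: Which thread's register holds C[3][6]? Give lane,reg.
r=3→G=3,rhi=0  c=6→T=3,p=0
L=3*4+3=15  i=0*2+0=0

15,0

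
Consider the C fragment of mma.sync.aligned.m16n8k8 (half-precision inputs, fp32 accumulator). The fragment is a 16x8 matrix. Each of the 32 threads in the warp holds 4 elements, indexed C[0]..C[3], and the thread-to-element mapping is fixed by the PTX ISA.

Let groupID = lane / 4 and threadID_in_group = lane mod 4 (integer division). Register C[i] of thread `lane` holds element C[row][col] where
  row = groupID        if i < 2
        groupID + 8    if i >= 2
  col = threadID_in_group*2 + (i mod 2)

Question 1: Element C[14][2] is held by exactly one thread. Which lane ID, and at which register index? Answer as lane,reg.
r=14->g=6,rb=1  c=2->t=1,b0=0
L=6*4+1=25  i=1*2+0=2

25,2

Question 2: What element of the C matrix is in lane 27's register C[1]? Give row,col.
6,7

lane 27=>27/4=6, 27 mod 4=3
i=1  r:6+0=>6  c:2·3+1=>7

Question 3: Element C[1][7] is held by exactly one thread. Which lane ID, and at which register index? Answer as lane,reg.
r:1=>grp=1,rB=0  c:7=>tig=3,lo=1
L=1*4+3=7  i=0*2+1=1

7,1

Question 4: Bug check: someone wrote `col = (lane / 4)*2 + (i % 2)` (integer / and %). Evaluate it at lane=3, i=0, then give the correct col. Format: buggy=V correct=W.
buggy=0 correct=6

`(lane / 4)*2 + (i % 2)`[3,0]⇒0
lane 3: gr=0 (3/4), th=3 (3%4)
i=0: r=0+0=0, c=3*2+0=6
col: 0 vs 6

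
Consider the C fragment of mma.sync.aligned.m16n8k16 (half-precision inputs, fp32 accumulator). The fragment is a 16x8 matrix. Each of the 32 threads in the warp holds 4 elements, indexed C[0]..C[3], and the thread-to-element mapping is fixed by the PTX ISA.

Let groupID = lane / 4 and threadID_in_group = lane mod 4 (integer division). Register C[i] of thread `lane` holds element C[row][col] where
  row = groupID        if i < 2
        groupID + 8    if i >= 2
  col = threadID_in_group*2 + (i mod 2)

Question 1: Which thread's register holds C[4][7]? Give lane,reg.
19,1

r=4⇒gr=4,Rb=0  c=7⇒th=3,odd=1
L=4*4+3=19  i=0*2+1=1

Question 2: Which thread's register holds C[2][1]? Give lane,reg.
8,1

r=2→G=2,rhi=0  c=1→T=0,p=1
L=2*4+0=8  i=0*2+1=1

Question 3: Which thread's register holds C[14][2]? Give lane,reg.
r=14⇒gr=6,Rb=1  c=2⇒th=1,odd=0
L=6*4+1=25  i=1*2+0=2

25,2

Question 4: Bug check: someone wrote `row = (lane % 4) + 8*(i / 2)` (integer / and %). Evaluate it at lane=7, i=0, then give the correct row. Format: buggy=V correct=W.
`(lane % 4) + 8*(i / 2)`[7,0]->3
lane 7->7/4=1, 7 mod 4=3
i=0  r:1+0->1  c:2·3+0->6
row: 3 vs 1

buggy=3 correct=1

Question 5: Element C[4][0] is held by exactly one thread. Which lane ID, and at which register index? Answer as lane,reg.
16,0

r=4->g=4,rb=0  c=0->t=0,b0=0
L=4*4+0=16  i=0*2+0=0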